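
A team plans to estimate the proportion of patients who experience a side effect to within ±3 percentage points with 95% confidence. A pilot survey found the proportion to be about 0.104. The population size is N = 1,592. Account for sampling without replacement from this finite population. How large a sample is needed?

n = 319

For a proportion with margin E = 0.03 at 95% confidence, z = 1.960.
n = p̂(1−p̂)(z/E)² = 0.104 × 0.896 × (1.960/0.03)² = 397.75 — call this n₀.
Finite-population correction with N = 1,592: n = n₀ / (1 + (n₀−1)/N) = 397.75 / 1.249 = 318.45
Round up: n = 319.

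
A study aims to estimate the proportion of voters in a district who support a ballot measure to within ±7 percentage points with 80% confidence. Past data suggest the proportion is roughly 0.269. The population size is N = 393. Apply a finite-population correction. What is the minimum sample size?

For a proportion with margin E = 0.07 at 80% confidence, z = 1.282.
n = p̂(1−p̂)(z/E)² = 0.269 × 0.731 × (1.282/0.07)² = 65.96 — call this n₀.
Finite-population correction with N = 393: n = n₀ / (1 + (n₀−1)/N) = 65.96 / 1.165 = 56.62
Round up: n = 57.

57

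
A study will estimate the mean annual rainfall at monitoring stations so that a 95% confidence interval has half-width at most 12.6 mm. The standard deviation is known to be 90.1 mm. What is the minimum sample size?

n = 197

For a mean, the margin of error is E = z·σ/√n, so n = (zσ/E)².
At 95% confidence, z = 1.960.
n = (1.960 × 90.1 / 12.6)² = 196.44
Round up: n = 197.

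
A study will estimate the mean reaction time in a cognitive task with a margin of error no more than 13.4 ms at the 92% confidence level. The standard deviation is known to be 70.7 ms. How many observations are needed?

n = 86

For a mean, the margin of error is E = z·σ/√n, so n = (zσ/E)².
At 92% confidence, z = 1.751.
n = (1.751 × 70.7 / 13.4)² = 85.35
Round up: n = 86.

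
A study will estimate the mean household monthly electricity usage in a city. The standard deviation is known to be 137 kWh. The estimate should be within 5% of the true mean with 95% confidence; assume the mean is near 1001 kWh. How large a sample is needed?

For a mean, the margin of error is E = z·σ/√n, so n = (zσ/E)².
At 95% confidence, z = 1.960.
E = 5% of 1001 = 50.05 kWh.
n = (1.960 × 137 / 50.05)² = 28.78
Round up: n = 29.

29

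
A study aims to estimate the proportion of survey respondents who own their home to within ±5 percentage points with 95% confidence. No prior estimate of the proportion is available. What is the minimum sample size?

385

For a proportion with margin E = 0.05 at 95% confidence, z = 1.960.
With no prior estimate, use p = 0.5, which maximizes p(1−p) at 0.25.
n = 0.25 × (z/E)² = 0.25 × (1.960/0.05)² = 384.16
Round up: n = 385.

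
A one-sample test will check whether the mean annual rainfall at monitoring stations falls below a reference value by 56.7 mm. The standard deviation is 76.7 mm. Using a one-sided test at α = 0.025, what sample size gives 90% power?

For a one-sample z-test, n = ((z_α + z_β)·σ/δ)².
z_α = 1.960 (one-sided α = 0.025); z_β = 1.282 (power 90% → β = 0.1).
n = (3.242 × 76.7 / 56.7)² = 19.23
Round up: n = 20.

20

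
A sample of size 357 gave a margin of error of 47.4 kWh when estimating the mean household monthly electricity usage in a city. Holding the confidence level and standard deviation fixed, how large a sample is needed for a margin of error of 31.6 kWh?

804

Margin of error scales as 1/√n, so n₂ = n₁·(E₁/E₂)².
n₂ = 357 × (47.4/31.6)² = 357 × 2.25 = 803.25
Round up: n₂ = 804.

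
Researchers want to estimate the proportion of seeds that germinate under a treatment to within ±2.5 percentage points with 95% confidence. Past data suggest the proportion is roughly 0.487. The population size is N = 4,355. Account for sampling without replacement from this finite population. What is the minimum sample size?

1136

For a proportion with margin E = 0.025 at 95% confidence, z = 1.960.
n = p̂(1−p̂)(z/E)² = 0.487 × 0.513 × (1.960/0.025)² = 1535.60 — call this n₀.
Finite-population correction with N = 4,355: n = n₀ / (1 + (n₀−1)/N) = 1535.60 / 1.352 = 1135.80
Round up: n = 1136.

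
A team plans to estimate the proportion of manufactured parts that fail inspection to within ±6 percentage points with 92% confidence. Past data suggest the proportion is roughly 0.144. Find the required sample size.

For a proportion with margin E = 0.06 at 92% confidence, z = 1.751.
n = p̂(1−p̂)(z/E)² = 0.144 × 0.856 × (1.751/0.06)² = 104.98
Round up: n = 105.

n = 105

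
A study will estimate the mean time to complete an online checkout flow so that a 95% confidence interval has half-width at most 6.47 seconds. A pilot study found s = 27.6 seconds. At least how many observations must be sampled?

70

For a mean, the margin of error is E = z·σ/√n, so n = (zσ/E)².
At 95% confidence, z = 1.960.
n = (1.960 × 27.6 / 6.47)² = 69.91
Round up: n = 70.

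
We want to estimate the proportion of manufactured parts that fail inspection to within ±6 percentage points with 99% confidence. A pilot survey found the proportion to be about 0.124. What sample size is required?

For a proportion with margin E = 0.06 at 99% confidence, z = 2.576.
n = p̂(1−p̂)(z/E)² = 0.124 × 0.876 × (2.576/0.06)² = 200.22
Round up: n = 201.

n = 201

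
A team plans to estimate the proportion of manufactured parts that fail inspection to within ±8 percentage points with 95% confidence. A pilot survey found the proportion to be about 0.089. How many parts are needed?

For a proportion with margin E = 0.08 at 95% confidence, z = 1.960.
n = p̂(1−p̂)(z/E)² = 0.089 × 0.911 × (1.960/0.08)² = 48.67
Round up: n = 49.

49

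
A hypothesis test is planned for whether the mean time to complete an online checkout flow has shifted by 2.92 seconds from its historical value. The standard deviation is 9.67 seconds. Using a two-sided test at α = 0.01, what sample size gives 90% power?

164

For a one-sample z-test, n = ((z_{α/2} + z_β)·σ/δ)².
z_{α/2} = 2.576 (two-sided α = 0.01); z_β = 1.282 (power 90% → β = 0.1).
n = (3.858 × 9.67 / 2.92)² = 163.23
Round up: n = 164.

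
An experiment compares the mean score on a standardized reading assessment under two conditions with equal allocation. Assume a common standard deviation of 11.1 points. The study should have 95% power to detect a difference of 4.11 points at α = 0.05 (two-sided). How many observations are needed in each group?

For two equal groups, n per group = 2·((z_{α/2} + z_β)·σ/δ)².
z_{α/2} = 1.960; z_β = 1.645 (power 95%).
n = 2 × (3.605 × 11.1 / 4.11)² = 2 × 94.79 = 189.58
Round up: n = 190 per group.

190 per group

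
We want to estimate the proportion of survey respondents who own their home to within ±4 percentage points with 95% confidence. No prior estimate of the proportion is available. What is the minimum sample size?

For a proportion with margin E = 0.04 at 95% confidence, z = 1.960.
With no prior estimate, use p = 0.5, which maximizes p(1−p) at 0.25.
n = 0.25 × (z/E)² = 0.25 × (1.960/0.04)² = 600.25
Round up: n = 601.

601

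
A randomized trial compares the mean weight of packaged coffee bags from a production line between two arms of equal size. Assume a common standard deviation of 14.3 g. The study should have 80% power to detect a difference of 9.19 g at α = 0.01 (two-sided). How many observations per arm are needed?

57 per group

For two equal groups, n per group = 2·((z_{α/2} + z_β)·σ/δ)².
z_{α/2} = 2.576; z_β = 0.842 (power 80%).
n = 2 × (3.418 × 14.3 / 9.19)² = 2 × 28.29 = 56.58
Round up: n = 57 per group.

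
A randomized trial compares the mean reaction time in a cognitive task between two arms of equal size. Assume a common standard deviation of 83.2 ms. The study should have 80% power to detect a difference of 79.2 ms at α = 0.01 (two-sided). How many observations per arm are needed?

26 per group

For two equal groups, n per group = 2·((z_{α/2} + z_β)·σ/δ)².
z_{α/2} = 2.576; z_β = 0.842 (power 80%).
n = 2 × (3.418 × 83.2 / 79.2)² = 2 × 12.89 = 25.78
Round up: n = 26 per group.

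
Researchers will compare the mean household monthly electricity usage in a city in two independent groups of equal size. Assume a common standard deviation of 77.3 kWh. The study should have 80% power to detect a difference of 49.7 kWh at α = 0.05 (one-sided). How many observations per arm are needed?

For two equal groups, n per group = 2·((z_α + z_β)·σ/δ)².
z_α = 1.645; z_β = 0.842 (power 80%).
n = 2 × (2.487 × 77.3 / 49.7)² = 2 × 14.96 = 29.92
Round up: n = 30 per group.

30 per group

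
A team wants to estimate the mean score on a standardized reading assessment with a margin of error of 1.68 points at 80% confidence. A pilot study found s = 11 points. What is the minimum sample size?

For a mean, the margin of error is E = z·σ/√n, so n = (zσ/E)².
At 80% confidence, z = 1.282.
n = (1.282 × 11 / 1.68)² = 70.46
Round up: n = 71.

n = 71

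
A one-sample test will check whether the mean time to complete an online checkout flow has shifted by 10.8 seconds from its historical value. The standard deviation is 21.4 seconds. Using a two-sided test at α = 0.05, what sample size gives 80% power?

For a one-sample z-test, n = ((z_{α/2} + z_β)·σ/δ)².
z_{α/2} = 1.960 (two-sided α = 0.05); z_β = 0.842 (power 80% → β = 0.2).
n = (2.802 × 21.4 / 10.8)² = 30.83
Round up: n = 31.

n = 31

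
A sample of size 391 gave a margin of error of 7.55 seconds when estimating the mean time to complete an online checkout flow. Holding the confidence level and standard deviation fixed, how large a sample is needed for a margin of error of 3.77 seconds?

1569

Margin of error scales as 1/√n, so n₂ = n₁·(E₁/E₂)².
n₂ = 391 × (7.55/3.77)² = 391 × 4.011 = 1568.30
Round up: n₂ = 1569.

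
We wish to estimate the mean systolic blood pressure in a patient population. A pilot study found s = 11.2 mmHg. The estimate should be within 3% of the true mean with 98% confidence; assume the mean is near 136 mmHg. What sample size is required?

41

For a mean, the margin of error is E = z·σ/√n, so n = (zσ/E)².
At 98% confidence, z = 2.326.
E = 3% of 136 = 4.08 mmHg.
n = (2.326 × 11.2 / 4.08)² = 40.77
Round up: n = 41.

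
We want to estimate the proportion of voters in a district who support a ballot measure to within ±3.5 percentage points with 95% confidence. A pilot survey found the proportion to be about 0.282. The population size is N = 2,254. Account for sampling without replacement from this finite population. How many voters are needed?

For a proportion with margin E = 0.035 at 95% confidence, z = 1.960.
n = p̂(1−p̂)(z/E)² = 0.282 × 0.718 × (1.960/0.035)² = 634.96 — call this n₀.
Finite-population correction with N = 2,254: n = n₀ / (1 + (n₀−1)/N) = 634.96 / 1.281 = 495.68
Round up: n = 496.

n = 496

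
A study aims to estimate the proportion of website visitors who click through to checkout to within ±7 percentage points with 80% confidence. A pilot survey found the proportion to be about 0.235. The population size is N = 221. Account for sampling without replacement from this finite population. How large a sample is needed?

48

For a proportion with margin E = 0.07 at 80% confidence, z = 1.282.
n = p̂(1−p̂)(z/E)² = 0.235 × 0.765 × (1.282/0.07)² = 60.30 — call this n₀.
Finite-population correction with N = 221: n = n₀ / (1 + (n₀−1)/N) = 60.30 / 1.268 = 47.56
Round up: n = 48.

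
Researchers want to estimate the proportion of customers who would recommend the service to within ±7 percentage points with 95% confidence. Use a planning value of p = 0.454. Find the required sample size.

n = 195

For a proportion with margin E = 0.07 at 95% confidence, z = 1.960.
n = p̂(1−p̂)(z/E)² = 0.454 × 0.546 × (1.960/0.07)² = 194.34
Round up: n = 195.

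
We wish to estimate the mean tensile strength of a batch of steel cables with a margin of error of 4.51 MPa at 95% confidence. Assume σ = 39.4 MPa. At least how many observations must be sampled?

For a mean, the margin of error is E = z·σ/√n, so n = (zσ/E)².
At 95% confidence, z = 1.960.
n = (1.960 × 39.4 / 4.51)² = 293.19
Round up: n = 294.

294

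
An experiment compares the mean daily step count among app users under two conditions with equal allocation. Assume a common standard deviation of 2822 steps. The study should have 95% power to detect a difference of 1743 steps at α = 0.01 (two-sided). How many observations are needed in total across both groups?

188 total

For two equal groups, n per group = 2·((z_{α/2} + z_β)·σ/δ)².
z_{α/2} = 2.576; z_β = 1.645 (power 95%).
n = 2 × (4.221 × 2822 / 1743)² = 2 × 46.70 = 93.40
Round up: n = 94 per group.
Total across both groups: 2 × 94 = 188.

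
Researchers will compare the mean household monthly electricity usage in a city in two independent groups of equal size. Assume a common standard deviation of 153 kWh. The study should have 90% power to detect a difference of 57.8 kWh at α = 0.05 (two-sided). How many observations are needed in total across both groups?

For two equal groups, n per group = 2·((z_{α/2} + z_β)·σ/δ)².
z_{α/2} = 1.960; z_β = 1.282 (power 90%).
n = 2 × (3.242 × 153 / 57.8)² = 2 × 73.65 = 147.30
Round up: n = 148 per group.
Total across both groups: 2 × 148 = 296.

296 total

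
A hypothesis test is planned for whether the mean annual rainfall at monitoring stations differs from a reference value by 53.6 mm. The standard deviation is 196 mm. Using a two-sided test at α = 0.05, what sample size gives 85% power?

For a one-sample z-test, n = ((z_{α/2} + z_β)·σ/δ)².
z_{α/2} = 1.960 (two-sided α = 0.05); z_β = 1.036 (power 85% → β = 0.15).
n = (2.996 × 196 / 53.6)² = 120.02
Round up: n = 121.

121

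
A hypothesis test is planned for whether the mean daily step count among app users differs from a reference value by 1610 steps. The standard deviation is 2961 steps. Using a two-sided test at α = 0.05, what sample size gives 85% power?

n = 31

For a one-sample z-test, n = ((z_{α/2} + z_β)·σ/δ)².
z_{α/2} = 1.960 (two-sided α = 0.05); z_β = 1.036 (power 85% → β = 0.15).
n = (2.996 × 2961 / 1610)² = 30.36
Round up: n = 31.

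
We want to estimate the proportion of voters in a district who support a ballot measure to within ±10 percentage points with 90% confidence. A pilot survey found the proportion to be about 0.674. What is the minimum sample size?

For a proportion with margin E = 0.1 at 90% confidence, z = 1.645.
n = p̂(1−p̂)(z/E)² = 0.674 × 0.326 × (1.645/0.1)² = 59.46
Round up: n = 60.

60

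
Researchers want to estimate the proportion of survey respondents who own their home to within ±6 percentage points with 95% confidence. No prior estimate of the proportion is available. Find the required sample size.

For a proportion with margin E = 0.06 at 95% confidence, z = 1.960.
With no prior estimate, use p = 0.5, which maximizes p(1−p) at 0.25.
n = 0.25 × (z/E)² = 0.25 × (1.960/0.06)² = 266.78
Round up: n = 267.

267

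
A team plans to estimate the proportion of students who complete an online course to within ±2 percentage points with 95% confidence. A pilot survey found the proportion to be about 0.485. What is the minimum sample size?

2399

For a proportion with margin E = 0.02 at 95% confidence, z = 1.960.
n = p̂(1−p̂)(z/E)² = 0.485 × 0.515 × (1.960/0.02)² = 2398.84
Round up: n = 2399.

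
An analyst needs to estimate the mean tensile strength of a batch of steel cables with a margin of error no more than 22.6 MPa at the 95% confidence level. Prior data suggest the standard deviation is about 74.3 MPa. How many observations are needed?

For a mean, the margin of error is E = z·σ/√n, so n = (zσ/E)².
At 95% confidence, z = 1.960.
n = (1.960 × 74.3 / 22.6)² = 41.52
Round up: n = 42.

n = 42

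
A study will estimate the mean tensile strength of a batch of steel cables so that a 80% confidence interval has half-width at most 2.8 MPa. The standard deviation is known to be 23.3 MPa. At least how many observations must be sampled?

114

For a mean, the margin of error is E = z·σ/√n, so n = (zσ/E)².
At 80% confidence, z = 1.282.
n = (1.282 × 23.3 / 2.8)² = 113.81
Round up: n = 114.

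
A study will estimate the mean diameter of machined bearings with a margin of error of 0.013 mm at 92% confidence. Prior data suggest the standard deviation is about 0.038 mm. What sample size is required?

27

For a mean, the margin of error is E = z·σ/√n, so n = (zσ/E)².
At 92% confidence, z = 1.751.
n = (1.751 × 0.038 / 0.013)² = 26.20
Round up: n = 27.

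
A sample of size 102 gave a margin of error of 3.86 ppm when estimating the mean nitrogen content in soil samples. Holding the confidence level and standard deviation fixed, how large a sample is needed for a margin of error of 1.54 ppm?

641

Margin of error scales as 1/√n, so n₂ = n₁·(E₁/E₂)².
n₂ = 102 × (3.86/1.54)² = 102 × 6.283 = 640.87
Round up: n₂ = 641.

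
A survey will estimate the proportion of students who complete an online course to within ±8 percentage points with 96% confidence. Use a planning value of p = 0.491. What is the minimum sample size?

165

For a proportion with margin E = 0.08 at 96% confidence, z = 2.054.
n = p̂(1−p̂)(z/E)² = 0.491 × 0.509 × (2.054/0.08)² = 164.75
Round up: n = 165.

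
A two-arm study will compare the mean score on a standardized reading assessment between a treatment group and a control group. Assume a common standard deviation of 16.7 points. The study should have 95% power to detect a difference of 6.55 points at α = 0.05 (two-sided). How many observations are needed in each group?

For two equal groups, n per group = 2·((z_{α/2} + z_β)·σ/δ)².
z_{α/2} = 1.960; z_β = 1.645 (power 95%).
n = 2 × (3.605 × 16.7 / 6.55)² = 2 × 84.48 = 168.96
Round up: n = 169 per group.

169 per group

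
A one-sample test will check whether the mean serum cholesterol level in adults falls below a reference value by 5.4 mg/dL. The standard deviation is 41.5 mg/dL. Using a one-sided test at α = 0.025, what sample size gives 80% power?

464

For a one-sample z-test, n = ((z_α + z_β)·σ/δ)².
z_α = 1.960 (one-sided α = 0.025); z_β = 0.842 (power 80% → β = 0.2).
n = (2.802 × 41.5 / 5.4)² = 463.71
Round up: n = 464.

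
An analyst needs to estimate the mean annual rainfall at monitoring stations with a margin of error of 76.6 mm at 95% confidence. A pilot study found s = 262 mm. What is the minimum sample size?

45

For a mean, the margin of error is E = z·σ/√n, so n = (zσ/E)².
At 95% confidence, z = 1.960.
n = (1.960 × 262 / 76.6)² = 44.94
Round up: n = 45.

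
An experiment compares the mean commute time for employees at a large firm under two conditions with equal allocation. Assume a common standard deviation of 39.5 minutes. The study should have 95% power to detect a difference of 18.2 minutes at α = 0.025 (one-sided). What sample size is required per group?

123 per group

For two equal groups, n per group = 2·((z_α + z_β)·σ/δ)².
z_α = 1.960; z_β = 1.645 (power 95%).
n = 2 × (3.605 × 39.5 / 18.2)² = 2 × 61.22 = 122.44
Round up: n = 123 per group.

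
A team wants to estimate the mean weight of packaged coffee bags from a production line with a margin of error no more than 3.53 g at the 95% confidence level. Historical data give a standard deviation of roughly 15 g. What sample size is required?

70

For a mean, the margin of error is E = z·σ/√n, so n = (zσ/E)².
At 95% confidence, z = 1.960.
n = (1.960 × 15 / 3.53)² = 69.37
Round up: n = 70.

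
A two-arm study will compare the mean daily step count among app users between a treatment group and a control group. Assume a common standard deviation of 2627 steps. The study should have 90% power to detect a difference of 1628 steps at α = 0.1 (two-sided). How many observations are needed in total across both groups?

For two equal groups, n per group = 2·((z_{α/2} + z_β)·σ/δ)².
z_{α/2} = 1.645; z_β = 1.282 (power 90%).
n = 2 × (2.927 × 2627 / 1628)² = 2 × 22.31 = 44.62
Round up: n = 45 per group.
Total across both groups: 2 × 45 = 90.

90 total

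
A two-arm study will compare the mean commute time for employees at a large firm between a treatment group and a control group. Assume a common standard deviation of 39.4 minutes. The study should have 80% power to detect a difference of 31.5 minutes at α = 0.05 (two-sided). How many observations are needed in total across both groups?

For two equal groups, n per group = 2·((z_{α/2} + z_β)·σ/δ)².
z_{α/2} = 1.960; z_β = 0.842 (power 80%).
n = 2 × (2.802 × 39.4 / 31.5)² = 2 × 12.28 = 24.56
Round up: n = 25 per group.
Total across both groups: 2 × 25 = 50.

50 total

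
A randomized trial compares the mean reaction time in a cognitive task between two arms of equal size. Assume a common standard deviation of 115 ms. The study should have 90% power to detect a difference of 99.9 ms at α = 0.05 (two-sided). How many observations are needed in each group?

28 per group

For two equal groups, n per group = 2·((z_{α/2} + z_β)·σ/δ)².
z_{α/2} = 1.960; z_β = 1.282 (power 90%).
n = 2 × (3.242 × 115 / 99.9)² = 2 × 13.93 = 27.86
Round up: n = 28 per group.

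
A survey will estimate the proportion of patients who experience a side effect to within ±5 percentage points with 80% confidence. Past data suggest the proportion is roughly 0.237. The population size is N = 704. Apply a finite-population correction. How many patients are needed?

102

For a proportion with margin E = 0.05 at 80% confidence, z = 1.282.
n = p̂(1−p̂)(z/E)² = 0.237 × 0.763 × (1.282/0.05)² = 118.88 — call this n₀.
Finite-population correction with N = 704: n = n₀ / (1 + (n₀−1)/N) = 118.88 / 1.167 = 101.87
Round up: n = 102.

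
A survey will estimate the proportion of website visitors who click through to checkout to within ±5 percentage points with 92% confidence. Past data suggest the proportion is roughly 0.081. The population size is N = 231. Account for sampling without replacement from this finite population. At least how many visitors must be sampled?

For a proportion with margin E = 0.05 at 92% confidence, z = 1.751.
n = p̂(1−p̂)(z/E)² = 0.081 × 0.919 × (1.751/0.05)² = 91.29 — call this n₀.
Finite-population correction with N = 231: n = n₀ / (1 + (n₀−1)/N) = 91.29 / 1.391 = 65.63
Round up: n = 66.

66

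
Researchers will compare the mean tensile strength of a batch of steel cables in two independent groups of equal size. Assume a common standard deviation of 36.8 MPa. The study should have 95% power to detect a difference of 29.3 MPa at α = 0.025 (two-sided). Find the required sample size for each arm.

48 per group

For two equal groups, n per group = 2·((z_{α/2} + z_β)·σ/δ)².
z_{α/2} = 2.241; z_β = 1.645 (power 95%).
n = 2 × (3.886 × 36.8 / 29.3)² = 2 × 23.82 = 47.64
Round up: n = 48 per group.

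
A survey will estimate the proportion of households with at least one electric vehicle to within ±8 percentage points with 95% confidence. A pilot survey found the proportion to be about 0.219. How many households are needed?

103

For a proportion with margin E = 0.08 at 95% confidence, z = 1.960.
n = p̂(1−p̂)(z/E)² = 0.219 × 0.781 × (1.960/0.08)² = 102.67
Round up: n = 103.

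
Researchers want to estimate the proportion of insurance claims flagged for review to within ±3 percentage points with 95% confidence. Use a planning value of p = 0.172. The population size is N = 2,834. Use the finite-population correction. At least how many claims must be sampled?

For a proportion with margin E = 0.03 at 95% confidence, z = 1.960.
n = p̂(1−p̂)(z/E)² = 0.172 × 0.828 × (1.960/0.03)² = 607.89 — call this n₀.
Finite-population correction with N = 2,834: n = n₀ / (1 + (n₀−1)/N) = 607.89 / 1.214 = 500.73
Round up: n = 501.

501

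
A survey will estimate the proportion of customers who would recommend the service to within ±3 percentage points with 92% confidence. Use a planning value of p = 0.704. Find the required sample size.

For a proportion with margin E = 0.03 at 92% confidence, z = 1.751.
n = p̂(1−p̂)(z/E)² = 0.704 × 0.296 × (1.751/0.03)² = 709.90
Round up: n = 710.

710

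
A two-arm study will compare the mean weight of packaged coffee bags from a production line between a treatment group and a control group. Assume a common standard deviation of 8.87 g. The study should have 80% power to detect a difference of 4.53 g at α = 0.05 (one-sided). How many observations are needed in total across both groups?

96 total

For two equal groups, n per group = 2·((z_α + z_β)·σ/δ)².
z_α = 1.645; z_β = 0.842 (power 80%).
n = 2 × (2.487 × 8.87 / 4.53)² = 2 × 23.71 = 47.42
Round up: n = 48 per group.
Total across both groups: 2 × 48 = 96.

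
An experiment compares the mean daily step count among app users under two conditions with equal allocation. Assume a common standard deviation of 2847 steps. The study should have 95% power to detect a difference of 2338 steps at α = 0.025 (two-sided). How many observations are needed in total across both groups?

90 total

For two equal groups, n per group = 2·((z_{α/2} + z_β)·σ/δ)².
z_{α/2} = 2.241; z_β = 1.645 (power 95%).
n = 2 × (3.886 × 2847 / 2338)² = 2 × 22.39 = 44.78
Round up: n = 45 per group.
Total across both groups: 2 × 45 = 90.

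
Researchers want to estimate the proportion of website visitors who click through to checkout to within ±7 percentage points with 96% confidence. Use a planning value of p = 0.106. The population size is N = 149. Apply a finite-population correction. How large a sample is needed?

n = 53

For a proportion with margin E = 0.07 at 96% confidence, z = 2.054.
n = p̂(1−p̂)(z/E)² = 0.106 × 0.894 × (2.054/0.07)² = 81.59 — call this n₀.
Finite-population correction with N = 149: n = n₀ / (1 + (n₀−1)/N) = 81.59 / 1.541 = 52.95
Round up: n = 53.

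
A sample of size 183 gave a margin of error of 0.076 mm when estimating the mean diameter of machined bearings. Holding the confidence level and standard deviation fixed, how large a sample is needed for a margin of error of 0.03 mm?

1175

Margin of error scales as 1/√n, so n₂ = n₁·(E₁/E₂)².
n₂ = 183 × (0.076/0.03)² = 183 × 6.418 = 1174.49
Round up: n₂ = 1175.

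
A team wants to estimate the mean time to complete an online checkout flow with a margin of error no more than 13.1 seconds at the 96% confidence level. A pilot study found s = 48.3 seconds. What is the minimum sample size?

n = 58

For a mean, the margin of error is E = z·σ/√n, so n = (zσ/E)².
At 96% confidence, z = 2.054.
n = (2.054 × 48.3 / 13.1)² = 57.35
Round up: n = 58.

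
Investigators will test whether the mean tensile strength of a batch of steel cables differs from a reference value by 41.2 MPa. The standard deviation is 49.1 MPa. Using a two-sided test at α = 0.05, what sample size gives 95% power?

19

For a one-sample z-test, n = ((z_{α/2} + z_β)·σ/δ)².
z_{α/2} = 1.960 (two-sided α = 0.05); z_β = 1.645 (power 95% → β = 0.05).
n = (3.605 × 49.1 / 41.2)² = 18.46
Round up: n = 19.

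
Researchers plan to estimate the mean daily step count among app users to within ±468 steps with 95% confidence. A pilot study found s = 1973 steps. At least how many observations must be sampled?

69

For a mean, the margin of error is E = z·σ/√n, so n = (zσ/E)².
At 95% confidence, z = 1.960.
n = (1.960 × 1973 / 468)² = 68.28
Round up: n = 69.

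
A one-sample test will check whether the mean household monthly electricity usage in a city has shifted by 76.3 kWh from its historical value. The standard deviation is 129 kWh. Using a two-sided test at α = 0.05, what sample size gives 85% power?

For a one-sample z-test, n = ((z_{α/2} + z_β)·σ/δ)².
z_{α/2} = 1.960 (two-sided α = 0.05); z_β = 1.036 (power 85% → β = 0.15).
n = (2.996 × 129 / 76.3)² = 25.66
Round up: n = 26.

26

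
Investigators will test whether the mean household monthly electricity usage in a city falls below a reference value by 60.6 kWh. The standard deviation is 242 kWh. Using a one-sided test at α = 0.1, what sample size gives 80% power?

72

For a one-sample z-test, n = ((z_α + z_β)·σ/δ)².
z_α = 1.282 (one-sided α = 0.1); z_β = 0.842 (power 80% → β = 0.2).
n = (2.124 × 242 / 60.6)² = 71.94
Round up: n = 72.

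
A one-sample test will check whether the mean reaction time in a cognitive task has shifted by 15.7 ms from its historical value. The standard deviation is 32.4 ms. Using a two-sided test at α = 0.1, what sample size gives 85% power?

n = 31

For a one-sample z-test, n = ((z_{α/2} + z_β)·σ/δ)².
z_{α/2} = 1.645 (two-sided α = 0.1); z_β = 1.036 (power 85% → β = 0.15).
n = (2.681 × 32.4 / 15.7)² = 30.61
Round up: n = 31.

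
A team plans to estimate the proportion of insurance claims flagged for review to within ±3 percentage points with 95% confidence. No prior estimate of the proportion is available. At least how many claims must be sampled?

1068

For a proportion with margin E = 0.03 at 95% confidence, z = 1.960.
With no prior estimate, use p = 0.5, which maximizes p(1−p) at 0.25.
n = 0.25 × (z/E)² = 0.25 × (1.960/0.03)² = 1067.11
Round up: n = 1068.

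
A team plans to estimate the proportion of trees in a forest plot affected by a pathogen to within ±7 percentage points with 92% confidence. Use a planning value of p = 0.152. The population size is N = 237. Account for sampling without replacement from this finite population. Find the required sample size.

n = 61

For a proportion with margin E = 0.07 at 92% confidence, z = 1.751.
n = p̂(1−p̂)(z/E)² = 0.152 × 0.848 × (1.751/0.07)² = 80.65 — call this n₀.
Finite-population correction with N = 237: n = n₀ / (1 + (n₀−1)/N) = 80.65 / 1.336 = 60.37
Round up: n = 61.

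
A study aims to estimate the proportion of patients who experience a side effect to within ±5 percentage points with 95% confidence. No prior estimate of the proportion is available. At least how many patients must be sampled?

385

For a proportion with margin E = 0.05 at 95% confidence, z = 1.960.
With no prior estimate, use p = 0.5, which maximizes p(1−p) at 0.25.
n = 0.25 × (z/E)² = 0.25 × (1.960/0.05)² = 384.16
Round up: n = 385.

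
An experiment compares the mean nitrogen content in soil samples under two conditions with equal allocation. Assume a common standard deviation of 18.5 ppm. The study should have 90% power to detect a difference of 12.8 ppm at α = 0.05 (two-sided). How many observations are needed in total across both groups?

For two equal groups, n per group = 2·((z_{α/2} + z_β)·σ/δ)².
z_{α/2} = 1.960; z_β = 1.282 (power 90%).
n = 2 × (3.242 × 18.5 / 12.8)² = 2 × 21.96 = 43.92
Round up: n = 44 per group.
Total across both groups: 2 × 44 = 88.

88 total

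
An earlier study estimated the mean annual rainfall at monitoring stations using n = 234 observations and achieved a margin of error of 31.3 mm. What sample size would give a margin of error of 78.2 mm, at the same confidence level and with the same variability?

Margin of error scales as 1/√n, so n₂ = n₁·(E₁/E₂)².
n₂ = 234 × (31.3/78.2)² = 234 × 0.1602 = 37.49
Round up: n₂ = 38.

38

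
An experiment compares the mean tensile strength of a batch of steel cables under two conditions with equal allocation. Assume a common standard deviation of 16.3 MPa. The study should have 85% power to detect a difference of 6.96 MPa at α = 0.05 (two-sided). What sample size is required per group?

For two equal groups, n per group = 2·((z_{α/2} + z_β)·σ/δ)².
z_{α/2} = 1.960; z_β = 1.036 (power 85%).
n = 2 × (2.996 × 16.3 / 6.96)² = 2 × 49.23 = 98.46
Round up: n = 99 per group.

99 per group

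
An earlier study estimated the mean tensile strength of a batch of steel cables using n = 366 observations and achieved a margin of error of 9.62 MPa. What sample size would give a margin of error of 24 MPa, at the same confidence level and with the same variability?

Margin of error scales as 1/√n, so n₂ = n₁·(E₁/E₂)².
n₂ = 366 × (9.62/24)² = 366 × 0.1607 = 58.82
Round up: n₂ = 59.

59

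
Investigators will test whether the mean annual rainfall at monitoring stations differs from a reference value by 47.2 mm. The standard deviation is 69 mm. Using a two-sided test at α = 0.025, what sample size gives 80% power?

21

For a one-sample z-test, n = ((z_{α/2} + z_β)·σ/δ)².
z_{α/2} = 2.241 (two-sided α = 0.025); z_β = 0.842 (power 80% → β = 0.2).
n = (3.083 × 69 / 47.2)² = 20.31
Round up: n = 21.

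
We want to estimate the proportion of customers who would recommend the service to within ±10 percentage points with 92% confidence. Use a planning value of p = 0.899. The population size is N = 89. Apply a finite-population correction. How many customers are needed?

22

For a proportion with margin E = 0.1 at 92% confidence, z = 1.751.
n = p̂(1−p̂)(z/E)² = 0.899 × 0.101 × (1.751/0.1)² = 27.84 — call this n₀.
Finite-population correction with N = 89: n = n₀ / (1 + (n₀−1)/N) = 27.84 / 1.302 = 21.38
Round up: n = 22.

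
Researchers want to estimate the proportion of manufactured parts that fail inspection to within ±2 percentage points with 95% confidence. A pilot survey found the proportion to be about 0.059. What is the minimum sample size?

n = 534

For a proportion with margin E = 0.02 at 95% confidence, z = 1.960.
n = p̂(1−p̂)(z/E)² = 0.059 × 0.941 × (1.960/0.02)² = 533.20
Round up: n = 534.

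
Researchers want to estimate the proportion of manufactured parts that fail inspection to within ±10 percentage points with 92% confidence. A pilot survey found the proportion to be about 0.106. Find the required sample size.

For a proportion with margin E = 0.1 at 92% confidence, z = 1.751.
n = p̂(1−p̂)(z/E)² = 0.106 × 0.894 × (1.751/0.1)² = 29.05
Round up: n = 30.

30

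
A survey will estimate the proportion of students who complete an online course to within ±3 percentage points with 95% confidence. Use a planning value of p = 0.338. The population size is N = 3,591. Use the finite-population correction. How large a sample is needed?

For a proportion with margin E = 0.03 at 95% confidence, z = 1.960.
n = p̂(1−p̂)(z/E)² = 0.338 × 0.662 × (1.960/0.03)² = 955.09 — call this n₀.
Finite-population correction with N = 3,591: n = n₀ / (1 + (n₀−1)/N) = 955.09 / 1.266 = 754.42
Round up: n = 755.

755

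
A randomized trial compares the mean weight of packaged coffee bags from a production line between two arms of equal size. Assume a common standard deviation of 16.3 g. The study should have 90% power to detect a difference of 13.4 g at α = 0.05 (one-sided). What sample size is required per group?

For two equal groups, n per group = 2·((z_α + z_β)·σ/δ)².
z_α = 1.645; z_β = 1.282 (power 90%).
n = 2 × (2.927 × 16.3 / 13.4)² = 2 × 12.68 = 25.36
Round up: n = 26 per group.

26 per group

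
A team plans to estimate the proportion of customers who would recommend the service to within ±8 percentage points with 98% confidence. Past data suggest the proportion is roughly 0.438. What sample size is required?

For a proportion with margin E = 0.08 at 98% confidence, z = 2.326.
n = p̂(1−p̂)(z/E)² = 0.438 × 0.562 × (2.326/0.08)² = 208.09
Round up: n = 209.

209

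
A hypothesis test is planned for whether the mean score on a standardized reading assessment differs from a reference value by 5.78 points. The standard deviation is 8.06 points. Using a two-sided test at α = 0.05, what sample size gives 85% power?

n = 18

For a one-sample z-test, n = ((z_{α/2} + z_β)·σ/δ)².
z_{α/2} = 1.960 (two-sided α = 0.05); z_β = 1.036 (power 85% → β = 0.15).
n = (2.996 × 8.06 / 5.78)² = 17.45
Round up: n = 18.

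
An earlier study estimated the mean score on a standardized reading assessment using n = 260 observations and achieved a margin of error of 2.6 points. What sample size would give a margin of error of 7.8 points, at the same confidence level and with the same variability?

Margin of error scales as 1/√n, so n₂ = n₁·(E₁/E₂)².
n₂ = 260 × (2.6/7.8)² = 260 × 0.1111 = 28.89
Round up: n₂ = 29.

29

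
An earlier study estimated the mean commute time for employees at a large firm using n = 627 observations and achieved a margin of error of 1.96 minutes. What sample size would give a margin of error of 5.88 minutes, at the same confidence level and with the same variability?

Margin of error scales as 1/√n, so n₂ = n₁·(E₁/E₂)².
n₂ = 627 × (1.96/5.88)² = 627 × 0.1111 = 69.66
Round up: n₂ = 70.

70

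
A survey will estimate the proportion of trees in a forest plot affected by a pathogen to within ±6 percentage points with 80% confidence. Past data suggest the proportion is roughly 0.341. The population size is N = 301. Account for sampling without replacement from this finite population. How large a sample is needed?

77

For a proportion with margin E = 0.06 at 80% confidence, z = 1.282.
n = p̂(1−p̂)(z/E)² = 0.341 × 0.659 × (1.282/0.06)² = 102.59 — call this n₀.
Finite-population correction with N = 301: n = n₀ / (1 + (n₀−1)/N) = 102.59 / 1.338 = 76.67
Round up: n = 77.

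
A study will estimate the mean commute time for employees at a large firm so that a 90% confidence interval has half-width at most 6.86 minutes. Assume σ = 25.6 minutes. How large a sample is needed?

n = 38

For a mean, the margin of error is E = z·σ/√n, so n = (zσ/E)².
At 90% confidence, z = 1.645.
n = (1.645 × 25.6 / 6.86)² = 37.68
Round up: n = 38.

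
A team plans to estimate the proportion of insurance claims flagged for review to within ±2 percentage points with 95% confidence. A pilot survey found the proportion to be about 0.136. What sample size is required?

1129

For a proportion with margin E = 0.02 at 95% confidence, z = 1.960.
n = p̂(1−p̂)(z/E)² = 0.136 × 0.864 × (1.960/0.02)² = 1128.51
Round up: n = 1129.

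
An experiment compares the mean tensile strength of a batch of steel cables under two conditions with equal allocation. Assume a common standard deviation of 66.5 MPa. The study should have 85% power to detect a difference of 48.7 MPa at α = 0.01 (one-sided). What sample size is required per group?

For two equal groups, n per group = 2·((z_α + z_β)·σ/δ)².
z_α = 2.326; z_β = 1.036 (power 85%).
n = 2 × (3.362 × 66.5 / 48.7)² = 2 × 21.08 = 42.16
Round up: n = 43 per group.

43 per group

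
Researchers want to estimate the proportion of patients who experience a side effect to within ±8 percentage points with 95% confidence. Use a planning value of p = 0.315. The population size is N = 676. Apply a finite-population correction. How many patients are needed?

109

For a proportion with margin E = 0.08 at 95% confidence, z = 1.960.
n = p̂(1−p̂)(z/E)² = 0.315 × 0.685 × (1.960/0.08)² = 129.52 — call this n₀.
Finite-population correction with N = 676: n = n₀ / (1 + (n₀−1)/N) = 129.52 / 1.19 = 108.84
Round up: n = 109.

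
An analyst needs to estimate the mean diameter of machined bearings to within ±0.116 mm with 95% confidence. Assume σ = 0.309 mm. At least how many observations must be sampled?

28

For a mean, the margin of error is E = z·σ/√n, so n = (zσ/E)².
At 95% confidence, z = 1.960.
n = (1.960 × 0.309 / 0.116)² = 27.26
Round up: n = 28.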